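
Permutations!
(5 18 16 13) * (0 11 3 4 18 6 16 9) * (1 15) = (0 11 3 4 18 9)(1 15)(5 6 16 13) = [11, 15, 2, 4, 18, 6, 16, 7, 8, 0, 10, 3, 12, 5, 14, 1, 13, 17, 9]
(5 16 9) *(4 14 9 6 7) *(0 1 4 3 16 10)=[1, 4, 2, 16, 14, 10, 7, 3, 8, 5, 0, 11, 12, 13, 9, 15, 6]=(0 1 4 14 9 5 10)(3 16 6 7)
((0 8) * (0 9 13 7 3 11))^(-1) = (0 11 3 7 13 9 8) = [11, 1, 2, 7, 4, 5, 6, 13, 0, 8, 10, 3, 12, 9]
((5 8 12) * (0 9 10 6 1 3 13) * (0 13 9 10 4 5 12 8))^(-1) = [5, 6, 2, 1, 9, 4, 10, 7, 8, 3, 0, 11, 12, 13] = (13)(0 5 4 9 3 1 6 10)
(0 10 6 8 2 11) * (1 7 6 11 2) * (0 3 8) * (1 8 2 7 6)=(0 10 11 3 2 7 1 6)=[10, 6, 7, 2, 4, 5, 0, 1, 8, 9, 11, 3]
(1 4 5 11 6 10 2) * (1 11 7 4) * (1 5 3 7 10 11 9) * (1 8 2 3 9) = (1 5 10 3 7 4 9 8 2)(6 11) = [0, 5, 1, 7, 9, 10, 11, 4, 2, 8, 3, 6]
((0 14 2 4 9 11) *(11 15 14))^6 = (2 4 9 15 14) = [0, 1, 4, 3, 9, 5, 6, 7, 8, 15, 10, 11, 12, 13, 2, 14]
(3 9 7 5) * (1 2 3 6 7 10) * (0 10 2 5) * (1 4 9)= (0 10 4 9 2 3 1 5 6 7)= [10, 5, 3, 1, 9, 6, 7, 0, 8, 2, 4]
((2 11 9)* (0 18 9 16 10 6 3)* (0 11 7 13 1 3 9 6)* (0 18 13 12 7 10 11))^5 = (18)(0 13 1 3)(7 12)(11 16) = [13, 3, 2, 0, 4, 5, 6, 12, 8, 9, 10, 16, 7, 1, 14, 15, 11, 17, 18]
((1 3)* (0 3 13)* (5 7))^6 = (0 1)(3 13) = [1, 0, 2, 13, 4, 5, 6, 7, 8, 9, 10, 11, 12, 3]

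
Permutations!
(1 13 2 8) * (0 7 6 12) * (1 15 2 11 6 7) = (0 1 13 11 6 12)(2 8 15) = [1, 13, 8, 3, 4, 5, 12, 7, 15, 9, 10, 6, 0, 11, 14, 2]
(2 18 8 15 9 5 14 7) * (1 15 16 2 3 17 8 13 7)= (1 15 9 5 14)(2 18 13 7 3 17 8 16)= [0, 15, 18, 17, 4, 14, 6, 3, 16, 5, 10, 11, 12, 7, 1, 9, 2, 8, 13]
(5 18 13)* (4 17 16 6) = (4 17 16 6)(5 18 13) = [0, 1, 2, 3, 17, 18, 4, 7, 8, 9, 10, 11, 12, 5, 14, 15, 6, 16, 13]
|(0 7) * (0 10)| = |(0 7 10)| = 3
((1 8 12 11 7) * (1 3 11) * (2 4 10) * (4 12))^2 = (1 4 2)(3 7 11)(8 10 12) = [0, 4, 1, 7, 2, 5, 6, 11, 10, 9, 12, 3, 8]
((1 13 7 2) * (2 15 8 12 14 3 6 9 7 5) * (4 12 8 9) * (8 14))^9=[0, 13, 1, 12, 14, 2, 8, 7, 6, 9, 10, 11, 3, 5, 4, 15]=(15)(1 13 5 2)(3 12)(4 14)(6 8)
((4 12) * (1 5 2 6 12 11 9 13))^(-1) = (1 13 9 11 4 12 6 2 5) = [0, 13, 5, 3, 12, 1, 2, 7, 8, 11, 10, 4, 6, 9]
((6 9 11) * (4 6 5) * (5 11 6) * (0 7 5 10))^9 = (11)(0 10 4 5 7)(6 9) = [10, 1, 2, 3, 5, 7, 9, 0, 8, 6, 4, 11]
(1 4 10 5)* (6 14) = (1 4 10 5)(6 14) = [0, 4, 2, 3, 10, 1, 14, 7, 8, 9, 5, 11, 12, 13, 6]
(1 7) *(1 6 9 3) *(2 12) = (1 7 6 9 3)(2 12) = [0, 7, 12, 1, 4, 5, 9, 6, 8, 3, 10, 11, 2]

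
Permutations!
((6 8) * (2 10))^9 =(2 10)(6 8) =[0, 1, 10, 3, 4, 5, 8, 7, 6, 9, 2]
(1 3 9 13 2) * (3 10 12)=(1 10 12 3 9 13 2)=[0, 10, 1, 9, 4, 5, 6, 7, 8, 13, 12, 11, 3, 2]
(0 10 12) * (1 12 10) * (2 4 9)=[1, 12, 4, 3, 9, 5, 6, 7, 8, 2, 10, 11, 0]=(0 1 12)(2 4 9)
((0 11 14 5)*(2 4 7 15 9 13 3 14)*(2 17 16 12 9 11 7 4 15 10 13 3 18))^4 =(0 18 17 3 7 2 16 14 10 15 12 5 13 11 9) =[18, 1, 16, 7, 4, 13, 6, 2, 8, 0, 15, 9, 5, 11, 10, 12, 14, 3, 17]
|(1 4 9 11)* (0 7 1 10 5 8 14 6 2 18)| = |(0 7 1 4 9 11 10 5 8 14 6 2 18)| = 13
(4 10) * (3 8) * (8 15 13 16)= [0, 1, 2, 15, 10, 5, 6, 7, 3, 9, 4, 11, 12, 16, 14, 13, 8]= (3 15 13 16 8)(4 10)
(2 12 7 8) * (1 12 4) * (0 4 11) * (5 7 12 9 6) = (12)(0 4 1 9 6 5 7 8 2 11) = [4, 9, 11, 3, 1, 7, 5, 8, 2, 6, 10, 0, 12]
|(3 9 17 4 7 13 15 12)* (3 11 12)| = 14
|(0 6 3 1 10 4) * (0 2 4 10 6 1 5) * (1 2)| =|(10)(0 2 4 1 6 3 5)| =7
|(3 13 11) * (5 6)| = 6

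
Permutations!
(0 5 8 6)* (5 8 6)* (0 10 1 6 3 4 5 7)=[8, 6, 2, 4, 5, 3, 10, 0, 7, 9, 1]=(0 8 7)(1 6 10)(3 4 5)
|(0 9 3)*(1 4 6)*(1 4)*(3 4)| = |(0 9 4 6 3)| = 5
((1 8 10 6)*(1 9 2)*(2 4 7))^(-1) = (1 2 7 4 9 6 10 8) = [0, 2, 7, 3, 9, 5, 10, 4, 1, 6, 8]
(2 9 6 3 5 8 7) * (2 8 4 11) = (2 9 6 3 5 4 11)(7 8) = [0, 1, 9, 5, 11, 4, 3, 8, 7, 6, 10, 2]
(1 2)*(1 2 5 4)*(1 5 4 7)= (1 4 5 7)= [0, 4, 2, 3, 5, 7, 6, 1]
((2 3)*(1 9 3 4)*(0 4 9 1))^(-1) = (0 4)(2 3 9) = [4, 1, 3, 9, 0, 5, 6, 7, 8, 2]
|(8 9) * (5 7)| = |(5 7)(8 9)| = 2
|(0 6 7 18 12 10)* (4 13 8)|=|(0 6 7 18 12 10)(4 13 8)|=6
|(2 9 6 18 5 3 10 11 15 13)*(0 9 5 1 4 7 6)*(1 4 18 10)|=|(0 9)(1 18 4 7 6 10 11 15 13 2 5 3)|=12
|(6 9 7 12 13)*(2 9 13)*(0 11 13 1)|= 20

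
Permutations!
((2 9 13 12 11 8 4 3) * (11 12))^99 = (2 9 13 11 8 4 3) = [0, 1, 9, 2, 3, 5, 6, 7, 4, 13, 10, 8, 12, 11]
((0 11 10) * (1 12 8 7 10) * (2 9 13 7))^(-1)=(0 10 7 13 9 2 8 12 1 11)=[10, 11, 8, 3, 4, 5, 6, 13, 12, 2, 7, 0, 1, 9]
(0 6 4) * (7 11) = [6, 1, 2, 3, 0, 5, 4, 11, 8, 9, 10, 7] = (0 6 4)(7 11)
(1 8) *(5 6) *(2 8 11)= [0, 11, 8, 3, 4, 6, 5, 7, 1, 9, 10, 2]= (1 11 2 8)(5 6)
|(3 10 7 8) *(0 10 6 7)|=4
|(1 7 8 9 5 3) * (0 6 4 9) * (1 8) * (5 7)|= |(0 6 4 9 7 1 5 3 8)|= 9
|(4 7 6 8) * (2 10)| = 4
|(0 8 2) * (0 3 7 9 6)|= 7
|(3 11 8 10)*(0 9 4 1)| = 4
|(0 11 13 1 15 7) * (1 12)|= 7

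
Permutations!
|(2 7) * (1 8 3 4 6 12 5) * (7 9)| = 21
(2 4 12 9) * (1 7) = (1 7)(2 4 12 9) = [0, 7, 4, 3, 12, 5, 6, 1, 8, 2, 10, 11, 9]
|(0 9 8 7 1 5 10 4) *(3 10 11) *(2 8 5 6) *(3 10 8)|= 6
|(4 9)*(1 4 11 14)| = |(1 4 9 11 14)| = 5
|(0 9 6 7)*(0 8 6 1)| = 3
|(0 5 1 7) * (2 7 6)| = |(0 5 1 6 2 7)| = 6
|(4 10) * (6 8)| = 2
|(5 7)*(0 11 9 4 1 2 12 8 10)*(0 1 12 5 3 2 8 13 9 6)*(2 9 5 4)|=24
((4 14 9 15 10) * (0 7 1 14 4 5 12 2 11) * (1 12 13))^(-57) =(0 2 7 11 12)(1 13 5 10 15 9 14) =[2, 13, 7, 3, 4, 10, 6, 11, 8, 14, 15, 12, 0, 5, 1, 9]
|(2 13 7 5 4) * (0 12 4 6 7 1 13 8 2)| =6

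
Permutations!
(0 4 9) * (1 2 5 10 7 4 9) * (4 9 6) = [6, 2, 5, 3, 1, 10, 4, 9, 8, 0, 7] = (0 6 4 1 2 5 10 7 9)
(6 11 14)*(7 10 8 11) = (6 7 10 8 11 14) = [0, 1, 2, 3, 4, 5, 7, 10, 11, 9, 8, 14, 12, 13, 6]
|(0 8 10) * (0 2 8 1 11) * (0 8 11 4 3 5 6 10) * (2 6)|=8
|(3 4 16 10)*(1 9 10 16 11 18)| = |(1 9 10 3 4 11 18)| = 7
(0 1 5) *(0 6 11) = (0 1 5 6 11) = [1, 5, 2, 3, 4, 6, 11, 7, 8, 9, 10, 0]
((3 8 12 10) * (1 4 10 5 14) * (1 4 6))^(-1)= (1 6)(3 10 4 14 5 12 8)= [0, 6, 2, 10, 14, 12, 1, 7, 3, 9, 4, 11, 8, 13, 5]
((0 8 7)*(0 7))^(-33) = (0 8) = [8, 1, 2, 3, 4, 5, 6, 7, 0]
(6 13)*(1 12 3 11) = (1 12 3 11)(6 13) = [0, 12, 2, 11, 4, 5, 13, 7, 8, 9, 10, 1, 3, 6]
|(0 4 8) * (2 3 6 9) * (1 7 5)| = |(0 4 8)(1 7 5)(2 3 6 9)| = 12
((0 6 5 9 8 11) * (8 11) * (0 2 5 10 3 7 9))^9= (11)= [0, 1, 2, 3, 4, 5, 6, 7, 8, 9, 10, 11]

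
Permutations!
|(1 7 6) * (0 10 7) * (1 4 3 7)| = |(0 10 1)(3 7 6 4)| = 12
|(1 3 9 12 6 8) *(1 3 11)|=|(1 11)(3 9 12 6 8)|=10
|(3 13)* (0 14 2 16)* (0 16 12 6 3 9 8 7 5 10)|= 12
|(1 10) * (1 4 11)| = 4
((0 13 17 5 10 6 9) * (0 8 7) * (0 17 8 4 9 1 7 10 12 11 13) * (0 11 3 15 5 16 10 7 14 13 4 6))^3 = (0 9 14 7 10 4 1 8 16 11 6 13 17)(3 12 5 15) = [9, 8, 2, 12, 1, 15, 13, 10, 16, 14, 4, 6, 5, 17, 7, 3, 11, 0]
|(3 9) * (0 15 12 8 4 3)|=|(0 15 12 8 4 3 9)|=7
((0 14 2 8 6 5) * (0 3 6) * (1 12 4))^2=(0 2)(1 4 12)(3 5 6)(8 14)=[2, 4, 0, 5, 12, 6, 3, 7, 14, 9, 10, 11, 1, 13, 8]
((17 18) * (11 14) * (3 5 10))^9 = (11 14)(17 18) = [0, 1, 2, 3, 4, 5, 6, 7, 8, 9, 10, 14, 12, 13, 11, 15, 16, 18, 17]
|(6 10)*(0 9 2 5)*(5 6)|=6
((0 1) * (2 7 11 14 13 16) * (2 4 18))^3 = (0 1)(2 14 4 7 13 18 11 16) = [1, 0, 14, 3, 7, 5, 6, 13, 8, 9, 10, 16, 12, 18, 4, 15, 2, 17, 11]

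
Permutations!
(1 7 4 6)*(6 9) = (1 7 4 9 6) = [0, 7, 2, 3, 9, 5, 1, 4, 8, 6]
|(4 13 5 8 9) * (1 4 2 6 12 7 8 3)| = 30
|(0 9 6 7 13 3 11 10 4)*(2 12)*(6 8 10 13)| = 30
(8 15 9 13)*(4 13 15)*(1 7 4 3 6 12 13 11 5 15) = (1 7 4 11 5 15 9)(3 6 12 13 8) = [0, 7, 2, 6, 11, 15, 12, 4, 3, 1, 10, 5, 13, 8, 14, 9]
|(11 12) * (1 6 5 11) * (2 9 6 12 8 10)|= |(1 12)(2 9 6 5 11 8 10)|= 14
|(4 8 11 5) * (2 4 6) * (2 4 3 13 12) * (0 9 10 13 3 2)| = |(0 9 10 13 12)(4 8 11 5 6)| = 5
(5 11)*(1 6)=(1 6)(5 11)=[0, 6, 2, 3, 4, 11, 1, 7, 8, 9, 10, 5]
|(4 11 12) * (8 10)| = |(4 11 12)(8 10)| = 6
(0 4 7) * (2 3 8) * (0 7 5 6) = (0 4 5 6)(2 3 8) = [4, 1, 3, 8, 5, 6, 0, 7, 2]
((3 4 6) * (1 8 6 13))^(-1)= (1 13 4 3 6 8)= [0, 13, 2, 6, 3, 5, 8, 7, 1, 9, 10, 11, 12, 4]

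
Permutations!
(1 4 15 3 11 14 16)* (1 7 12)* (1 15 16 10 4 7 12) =(1 7)(3 11 14 10 4 16 12 15) =[0, 7, 2, 11, 16, 5, 6, 1, 8, 9, 4, 14, 15, 13, 10, 3, 12]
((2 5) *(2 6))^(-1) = (2 6 5) = [0, 1, 6, 3, 4, 2, 5]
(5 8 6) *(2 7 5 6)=(2 7 5 8)=[0, 1, 7, 3, 4, 8, 6, 5, 2]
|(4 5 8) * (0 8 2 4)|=|(0 8)(2 4 5)|=6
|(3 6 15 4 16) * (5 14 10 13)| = |(3 6 15 4 16)(5 14 10 13)| = 20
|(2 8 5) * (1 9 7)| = 3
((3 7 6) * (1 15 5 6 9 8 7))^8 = (1 6 15 3 5)(7 8 9) = [0, 6, 2, 5, 4, 1, 15, 8, 9, 7, 10, 11, 12, 13, 14, 3]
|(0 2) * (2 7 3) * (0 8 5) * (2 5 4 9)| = |(0 7 3 5)(2 8 4 9)| = 4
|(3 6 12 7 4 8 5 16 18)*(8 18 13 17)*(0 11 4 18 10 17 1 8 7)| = |(0 11 4 10 17 7 18 3 6 12)(1 8 5 16 13)| = 10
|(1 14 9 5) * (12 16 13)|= 12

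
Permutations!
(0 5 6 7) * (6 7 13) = [5, 1, 2, 3, 4, 7, 13, 0, 8, 9, 10, 11, 12, 6] = (0 5 7)(6 13)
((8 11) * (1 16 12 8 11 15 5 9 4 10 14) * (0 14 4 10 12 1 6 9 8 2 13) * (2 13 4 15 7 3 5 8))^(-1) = [13, 16, 5, 7, 2, 3, 14, 8, 15, 6, 9, 11, 4, 12, 0, 10, 1] = (0 13 12 4 2 5 3 7 8 15 10 9 6 14)(1 16)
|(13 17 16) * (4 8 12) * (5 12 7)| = |(4 8 7 5 12)(13 17 16)| = 15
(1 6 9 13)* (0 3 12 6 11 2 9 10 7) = [3, 11, 9, 12, 4, 5, 10, 0, 8, 13, 7, 2, 6, 1] = (0 3 12 6 10 7)(1 11 2 9 13)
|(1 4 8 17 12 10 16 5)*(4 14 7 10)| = 12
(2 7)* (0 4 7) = (0 4 7 2) = [4, 1, 0, 3, 7, 5, 6, 2]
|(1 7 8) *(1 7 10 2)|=|(1 10 2)(7 8)|=6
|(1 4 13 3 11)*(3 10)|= |(1 4 13 10 3 11)|= 6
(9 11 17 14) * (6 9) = (6 9 11 17 14) = [0, 1, 2, 3, 4, 5, 9, 7, 8, 11, 10, 17, 12, 13, 6, 15, 16, 14]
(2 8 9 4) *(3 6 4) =(2 8 9 3 6 4) =[0, 1, 8, 6, 2, 5, 4, 7, 9, 3]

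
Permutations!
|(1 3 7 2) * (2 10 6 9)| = 7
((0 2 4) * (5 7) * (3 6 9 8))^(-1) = [4, 1, 0, 8, 2, 7, 3, 5, 9, 6] = (0 4 2)(3 8 9 6)(5 7)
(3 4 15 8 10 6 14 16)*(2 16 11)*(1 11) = (1 11 2 16 3 4 15 8 10 6 14) = [0, 11, 16, 4, 15, 5, 14, 7, 10, 9, 6, 2, 12, 13, 1, 8, 3]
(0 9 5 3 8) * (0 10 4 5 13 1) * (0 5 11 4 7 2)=(0 9 13 1 5 3 8 10 7 2)(4 11)=[9, 5, 0, 8, 11, 3, 6, 2, 10, 13, 7, 4, 12, 1]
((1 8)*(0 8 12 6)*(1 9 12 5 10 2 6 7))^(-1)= (0 6 2 10 5 1 7 12 9 8)= [6, 7, 10, 3, 4, 1, 2, 12, 0, 8, 5, 11, 9]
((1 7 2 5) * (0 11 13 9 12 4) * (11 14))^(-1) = (0 4 12 9 13 11 14)(1 5 2 7) = [4, 5, 7, 3, 12, 2, 6, 1, 8, 13, 10, 14, 9, 11, 0]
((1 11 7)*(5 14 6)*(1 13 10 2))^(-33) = (14)(1 13)(2 7)(10 11) = [0, 13, 7, 3, 4, 5, 6, 2, 8, 9, 11, 10, 12, 1, 14]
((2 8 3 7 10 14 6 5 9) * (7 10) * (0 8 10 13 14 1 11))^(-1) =(0 11 1 10 2 9 5 6 14 13 3 8) =[11, 10, 9, 8, 4, 6, 14, 7, 0, 5, 2, 1, 12, 3, 13]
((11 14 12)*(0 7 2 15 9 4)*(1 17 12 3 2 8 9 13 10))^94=(0 4 9 8 7)(1 14 13 12 2)(3 10 11 15 17)=[4, 14, 1, 10, 9, 5, 6, 0, 7, 8, 11, 15, 2, 12, 13, 17, 16, 3]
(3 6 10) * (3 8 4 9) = [0, 1, 2, 6, 9, 5, 10, 7, 4, 3, 8] = (3 6 10 8 4 9)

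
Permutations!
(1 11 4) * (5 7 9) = (1 11 4)(5 7 9) = [0, 11, 2, 3, 1, 7, 6, 9, 8, 5, 10, 4]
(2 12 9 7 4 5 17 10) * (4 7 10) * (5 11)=(2 12 9 10)(4 11 5 17)=[0, 1, 12, 3, 11, 17, 6, 7, 8, 10, 2, 5, 9, 13, 14, 15, 16, 4]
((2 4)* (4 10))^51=(10)=[0, 1, 2, 3, 4, 5, 6, 7, 8, 9, 10]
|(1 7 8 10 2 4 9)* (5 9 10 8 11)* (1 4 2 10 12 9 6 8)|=|(1 7 11 5 6 8)(4 12 9)|=6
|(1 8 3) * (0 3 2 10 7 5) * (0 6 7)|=6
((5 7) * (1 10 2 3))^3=(1 3 2 10)(5 7)=[0, 3, 10, 2, 4, 7, 6, 5, 8, 9, 1]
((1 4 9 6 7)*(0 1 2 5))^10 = (0 4 6 2)(1 9 7 5) = [4, 9, 0, 3, 6, 1, 2, 5, 8, 7]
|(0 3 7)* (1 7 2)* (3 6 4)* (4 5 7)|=|(0 6 5 7)(1 4 3 2)|=4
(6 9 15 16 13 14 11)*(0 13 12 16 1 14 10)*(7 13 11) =[11, 14, 2, 3, 4, 5, 9, 13, 8, 15, 0, 6, 16, 10, 7, 1, 12] =(0 11 6 9 15 1 14 7 13 10)(12 16)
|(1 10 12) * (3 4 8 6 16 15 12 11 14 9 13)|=|(1 10 11 14 9 13 3 4 8 6 16 15 12)|=13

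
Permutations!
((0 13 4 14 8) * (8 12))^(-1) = (0 8 12 14 4 13) = [8, 1, 2, 3, 13, 5, 6, 7, 12, 9, 10, 11, 14, 0, 4]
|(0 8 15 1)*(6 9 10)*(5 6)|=|(0 8 15 1)(5 6 9 10)|=4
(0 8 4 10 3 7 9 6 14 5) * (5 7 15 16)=[8, 1, 2, 15, 10, 0, 14, 9, 4, 6, 3, 11, 12, 13, 7, 16, 5]=(0 8 4 10 3 15 16 5)(6 14 7 9)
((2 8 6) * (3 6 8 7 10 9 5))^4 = [0, 1, 5, 10, 4, 7, 9, 3, 8, 2, 6] = (2 5 7 3 10 6 9)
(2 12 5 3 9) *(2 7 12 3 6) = (2 3 9 7 12 5 6) = [0, 1, 3, 9, 4, 6, 2, 12, 8, 7, 10, 11, 5]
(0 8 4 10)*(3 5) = (0 8 4 10)(3 5) = [8, 1, 2, 5, 10, 3, 6, 7, 4, 9, 0]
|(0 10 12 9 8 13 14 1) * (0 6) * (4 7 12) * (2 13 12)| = 9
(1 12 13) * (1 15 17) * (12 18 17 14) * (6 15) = (1 18 17)(6 15 14 12 13) = [0, 18, 2, 3, 4, 5, 15, 7, 8, 9, 10, 11, 13, 6, 12, 14, 16, 1, 17]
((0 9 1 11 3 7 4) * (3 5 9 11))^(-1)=(0 4 7 3 1 9 5 11)=[4, 9, 2, 1, 7, 11, 6, 3, 8, 5, 10, 0]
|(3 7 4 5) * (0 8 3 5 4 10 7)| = |(0 8 3)(7 10)| = 6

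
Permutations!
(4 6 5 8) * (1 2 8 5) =(1 2 8 4 6) =[0, 2, 8, 3, 6, 5, 1, 7, 4]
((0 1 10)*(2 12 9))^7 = (0 1 10)(2 12 9) = [1, 10, 12, 3, 4, 5, 6, 7, 8, 2, 0, 11, 9]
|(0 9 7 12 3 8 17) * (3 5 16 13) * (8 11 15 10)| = |(0 9 7 12 5 16 13 3 11 15 10 8 17)| = 13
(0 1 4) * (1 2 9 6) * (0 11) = (0 2 9 6 1 4 11) = [2, 4, 9, 3, 11, 5, 1, 7, 8, 6, 10, 0]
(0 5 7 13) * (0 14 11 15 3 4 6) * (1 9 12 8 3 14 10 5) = (0 1 9 12 8 3 4 6)(5 7 13 10)(11 15 14) = [1, 9, 2, 4, 6, 7, 0, 13, 3, 12, 5, 15, 8, 10, 11, 14]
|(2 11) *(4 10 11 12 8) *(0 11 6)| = 8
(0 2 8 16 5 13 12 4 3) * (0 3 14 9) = (0 2 8 16 5 13 12 4 14 9) = [2, 1, 8, 3, 14, 13, 6, 7, 16, 0, 10, 11, 4, 12, 9, 15, 5]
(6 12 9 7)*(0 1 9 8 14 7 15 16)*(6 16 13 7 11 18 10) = [1, 9, 2, 3, 4, 5, 12, 16, 14, 15, 6, 18, 8, 7, 11, 13, 0, 17, 10] = (0 1 9 15 13 7 16)(6 12 8 14 11 18 10)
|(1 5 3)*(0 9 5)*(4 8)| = |(0 9 5 3 1)(4 8)| = 10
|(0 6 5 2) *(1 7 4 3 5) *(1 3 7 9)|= 10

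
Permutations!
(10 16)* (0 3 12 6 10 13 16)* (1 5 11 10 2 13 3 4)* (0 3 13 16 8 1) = [4, 5, 16, 12, 0, 11, 2, 7, 1, 9, 3, 10, 6, 8, 14, 15, 13] = (0 4)(1 5 11 10 3 12 6 2 16 13 8)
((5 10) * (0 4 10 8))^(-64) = (0 4 10 5 8) = [4, 1, 2, 3, 10, 8, 6, 7, 0, 9, 5]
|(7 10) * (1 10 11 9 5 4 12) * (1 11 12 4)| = |(1 10 7 12 11 9 5)| = 7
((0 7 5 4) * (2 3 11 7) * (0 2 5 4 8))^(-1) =(0 8 5)(2 4 7 11 3) =[8, 1, 4, 2, 7, 0, 6, 11, 5, 9, 10, 3]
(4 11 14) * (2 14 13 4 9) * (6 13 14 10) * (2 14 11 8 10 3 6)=(2 3 6 13 4 8 10)(9 14)=[0, 1, 3, 6, 8, 5, 13, 7, 10, 14, 2, 11, 12, 4, 9]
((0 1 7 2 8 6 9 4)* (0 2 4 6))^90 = (9) = [0, 1, 2, 3, 4, 5, 6, 7, 8, 9]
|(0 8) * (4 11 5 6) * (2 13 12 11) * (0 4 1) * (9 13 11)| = |(0 8 4 2 11 5 6 1)(9 13 12)| = 24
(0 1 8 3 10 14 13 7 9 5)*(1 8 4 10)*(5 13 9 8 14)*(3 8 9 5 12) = (0 14 5)(1 4 10 12 3)(7 9 13) = [14, 4, 2, 1, 10, 0, 6, 9, 8, 13, 12, 11, 3, 7, 5]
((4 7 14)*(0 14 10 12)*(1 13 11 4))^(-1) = (0 12 10 7 4 11 13 1 14) = [12, 14, 2, 3, 11, 5, 6, 4, 8, 9, 7, 13, 10, 1, 0]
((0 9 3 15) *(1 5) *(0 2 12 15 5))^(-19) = (0 9 3 5 1)(2 15 12) = [9, 0, 15, 5, 4, 1, 6, 7, 8, 3, 10, 11, 2, 13, 14, 12]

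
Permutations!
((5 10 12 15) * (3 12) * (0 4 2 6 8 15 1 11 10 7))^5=(0 15 2 7 8 4 5 6)=[15, 1, 7, 3, 5, 6, 0, 8, 4, 9, 10, 11, 12, 13, 14, 2]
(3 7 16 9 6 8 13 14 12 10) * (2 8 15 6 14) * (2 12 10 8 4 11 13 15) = (2 4 11 13 12 8 15 6)(3 7 16 9 14 10) = [0, 1, 4, 7, 11, 5, 2, 16, 15, 14, 3, 13, 8, 12, 10, 6, 9]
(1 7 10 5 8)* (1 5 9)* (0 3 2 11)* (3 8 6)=(0 8 5 6 3 2 11)(1 7 10 9)=[8, 7, 11, 2, 4, 6, 3, 10, 5, 1, 9, 0]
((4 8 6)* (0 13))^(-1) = (0 13)(4 6 8) = [13, 1, 2, 3, 6, 5, 8, 7, 4, 9, 10, 11, 12, 0]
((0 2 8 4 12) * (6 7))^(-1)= (0 12 4 8 2)(6 7)= [12, 1, 0, 3, 8, 5, 7, 6, 2, 9, 10, 11, 4]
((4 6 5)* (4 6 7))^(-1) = (4 7)(5 6) = [0, 1, 2, 3, 7, 6, 5, 4]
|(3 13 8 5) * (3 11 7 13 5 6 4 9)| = 9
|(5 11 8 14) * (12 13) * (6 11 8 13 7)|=|(5 8 14)(6 11 13 12 7)|=15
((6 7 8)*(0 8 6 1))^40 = (0 8 1) = [8, 0, 2, 3, 4, 5, 6, 7, 1]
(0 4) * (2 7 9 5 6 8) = (0 4)(2 7 9 5 6 8) = [4, 1, 7, 3, 0, 6, 8, 9, 2, 5]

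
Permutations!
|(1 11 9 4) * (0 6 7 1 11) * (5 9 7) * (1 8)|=|(0 6 5 9 4 11 7 8 1)|=9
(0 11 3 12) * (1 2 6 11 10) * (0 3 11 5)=[10, 2, 6, 12, 4, 0, 5, 7, 8, 9, 1, 11, 3]=(0 10 1 2 6 5)(3 12)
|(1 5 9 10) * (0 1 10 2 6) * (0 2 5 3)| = |(10)(0 1 3)(2 6)(5 9)| = 6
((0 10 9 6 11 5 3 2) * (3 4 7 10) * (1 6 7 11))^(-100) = (0 2 3)(4 5 11)(7 9 10) = [2, 1, 3, 0, 5, 11, 6, 9, 8, 10, 7, 4]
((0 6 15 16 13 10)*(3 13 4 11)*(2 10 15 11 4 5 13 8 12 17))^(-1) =(0 10 2 17 12 8 3 11 6)(5 16 15 13) =[10, 1, 17, 11, 4, 16, 0, 7, 3, 9, 2, 6, 8, 5, 14, 13, 15, 12]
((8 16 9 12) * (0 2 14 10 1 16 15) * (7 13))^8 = (0 8 9 1 14)(2 15 12 16 10) = [8, 14, 15, 3, 4, 5, 6, 7, 9, 1, 2, 11, 16, 13, 0, 12, 10]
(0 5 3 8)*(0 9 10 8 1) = (0 5 3 1)(8 9 10) = [5, 0, 2, 1, 4, 3, 6, 7, 9, 10, 8]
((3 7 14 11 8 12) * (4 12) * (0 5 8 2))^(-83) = (0 14 12 5 11 3 8 2 7 4) = [14, 1, 7, 8, 0, 11, 6, 4, 2, 9, 10, 3, 5, 13, 12]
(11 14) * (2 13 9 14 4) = (2 13 9 14 11 4) = [0, 1, 13, 3, 2, 5, 6, 7, 8, 14, 10, 4, 12, 9, 11]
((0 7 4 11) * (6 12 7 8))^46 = (0 7 8 4 6 11 12) = [7, 1, 2, 3, 6, 5, 11, 8, 4, 9, 10, 12, 0]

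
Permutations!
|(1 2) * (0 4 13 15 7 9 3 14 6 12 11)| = 22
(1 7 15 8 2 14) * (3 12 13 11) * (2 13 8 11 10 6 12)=[0, 7, 14, 2, 4, 5, 12, 15, 13, 9, 6, 3, 8, 10, 1, 11]=(1 7 15 11 3 2 14)(6 12 8 13 10)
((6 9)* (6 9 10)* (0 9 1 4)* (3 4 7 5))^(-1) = (0 4 3 5 7 1 9)(6 10) = [4, 9, 2, 5, 3, 7, 10, 1, 8, 0, 6]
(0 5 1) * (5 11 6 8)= (0 11 6 8 5 1)= [11, 0, 2, 3, 4, 1, 8, 7, 5, 9, 10, 6]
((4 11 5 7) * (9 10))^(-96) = (11) = [0, 1, 2, 3, 4, 5, 6, 7, 8, 9, 10, 11]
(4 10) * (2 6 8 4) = [0, 1, 6, 3, 10, 5, 8, 7, 4, 9, 2] = (2 6 8 4 10)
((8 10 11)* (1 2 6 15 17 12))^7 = [0, 2, 6, 3, 4, 5, 15, 7, 10, 9, 11, 8, 1, 13, 14, 17, 16, 12] = (1 2 6 15 17 12)(8 10 11)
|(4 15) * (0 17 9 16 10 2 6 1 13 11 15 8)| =13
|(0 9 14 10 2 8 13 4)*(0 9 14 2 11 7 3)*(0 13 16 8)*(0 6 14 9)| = 22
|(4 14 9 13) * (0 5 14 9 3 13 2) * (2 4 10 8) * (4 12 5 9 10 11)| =12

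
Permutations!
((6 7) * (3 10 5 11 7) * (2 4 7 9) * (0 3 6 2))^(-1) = [9, 1, 7, 0, 2, 10, 6, 4, 8, 11, 3, 5] = (0 9 11 5 10 3)(2 7 4)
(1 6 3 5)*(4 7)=[0, 6, 2, 5, 7, 1, 3, 4]=(1 6 3 5)(4 7)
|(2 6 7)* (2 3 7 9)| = 6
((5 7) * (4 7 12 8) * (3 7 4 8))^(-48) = (12) = [0, 1, 2, 3, 4, 5, 6, 7, 8, 9, 10, 11, 12]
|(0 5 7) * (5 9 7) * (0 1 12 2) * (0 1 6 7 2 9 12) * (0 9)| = 6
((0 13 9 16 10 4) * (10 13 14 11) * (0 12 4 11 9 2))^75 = (0 16)(2 9)(4 12)(10 11)(13 14) = [16, 1, 9, 3, 12, 5, 6, 7, 8, 2, 11, 10, 4, 14, 13, 15, 0]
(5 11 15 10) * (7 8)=(5 11 15 10)(7 8)=[0, 1, 2, 3, 4, 11, 6, 8, 7, 9, 5, 15, 12, 13, 14, 10]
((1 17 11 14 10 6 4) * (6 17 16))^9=[0, 16, 2, 3, 1, 5, 4, 7, 8, 9, 17, 14, 12, 13, 10, 15, 6, 11]=(1 16 6 4)(10 17 11 14)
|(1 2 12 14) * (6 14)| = |(1 2 12 6 14)| = 5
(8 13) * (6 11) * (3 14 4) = (3 14 4)(6 11)(8 13) = [0, 1, 2, 14, 3, 5, 11, 7, 13, 9, 10, 6, 12, 8, 4]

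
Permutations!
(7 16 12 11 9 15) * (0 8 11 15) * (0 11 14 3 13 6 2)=(0 8 14 3 13 6 2)(7 16 12 15)(9 11)=[8, 1, 0, 13, 4, 5, 2, 16, 14, 11, 10, 9, 15, 6, 3, 7, 12]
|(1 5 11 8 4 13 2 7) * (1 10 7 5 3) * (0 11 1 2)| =20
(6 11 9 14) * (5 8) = [0, 1, 2, 3, 4, 8, 11, 7, 5, 14, 10, 9, 12, 13, 6] = (5 8)(6 11 9 14)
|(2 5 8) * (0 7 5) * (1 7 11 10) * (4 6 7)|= |(0 11 10 1 4 6 7 5 8 2)|= 10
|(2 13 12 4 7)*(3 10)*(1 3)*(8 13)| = 6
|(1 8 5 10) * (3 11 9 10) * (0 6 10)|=9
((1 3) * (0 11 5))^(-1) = [5, 3, 2, 1, 4, 11, 6, 7, 8, 9, 10, 0] = (0 5 11)(1 3)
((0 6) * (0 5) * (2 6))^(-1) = [5, 1, 0, 3, 4, 6, 2] = (0 5 6 2)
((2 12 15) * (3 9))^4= (2 12 15)= [0, 1, 12, 3, 4, 5, 6, 7, 8, 9, 10, 11, 15, 13, 14, 2]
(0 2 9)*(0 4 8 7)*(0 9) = (0 2)(4 8 7 9) = [2, 1, 0, 3, 8, 5, 6, 9, 7, 4]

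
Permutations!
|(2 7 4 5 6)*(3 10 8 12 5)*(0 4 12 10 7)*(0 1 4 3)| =|(0 3 7 12 5 6 2 1 4)(8 10)| =18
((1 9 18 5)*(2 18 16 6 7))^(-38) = (1 16 7 18)(2 5 9 6) = [0, 16, 5, 3, 4, 9, 2, 18, 8, 6, 10, 11, 12, 13, 14, 15, 7, 17, 1]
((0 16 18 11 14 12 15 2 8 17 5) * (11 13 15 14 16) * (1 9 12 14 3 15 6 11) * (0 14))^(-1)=[14, 0, 15, 12, 4, 17, 13, 7, 2, 1, 10, 6, 9, 18, 5, 3, 11, 8, 16]=(0 14 5 17 8 2 15 3 12 9 1)(6 13 18 16 11)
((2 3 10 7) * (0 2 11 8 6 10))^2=[3, 1, 0, 2, 4, 5, 7, 8, 10, 9, 11, 6]=(0 3 2)(6 7 8 10 11)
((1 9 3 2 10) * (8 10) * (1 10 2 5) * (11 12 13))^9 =(13)(1 9 3 5)(2 8) =[0, 9, 8, 5, 4, 1, 6, 7, 2, 3, 10, 11, 12, 13]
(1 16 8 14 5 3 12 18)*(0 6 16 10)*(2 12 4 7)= (0 6 16 8 14 5 3 4 7 2 12 18 1 10)= [6, 10, 12, 4, 7, 3, 16, 2, 14, 9, 0, 11, 18, 13, 5, 15, 8, 17, 1]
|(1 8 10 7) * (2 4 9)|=12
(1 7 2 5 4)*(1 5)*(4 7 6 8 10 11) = (1 6 8 10 11 4 5 7 2) = [0, 6, 1, 3, 5, 7, 8, 2, 10, 9, 11, 4]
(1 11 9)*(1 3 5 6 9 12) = (1 11 12)(3 5 6 9) = [0, 11, 2, 5, 4, 6, 9, 7, 8, 3, 10, 12, 1]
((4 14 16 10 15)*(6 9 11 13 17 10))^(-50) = (17) = [0, 1, 2, 3, 4, 5, 6, 7, 8, 9, 10, 11, 12, 13, 14, 15, 16, 17]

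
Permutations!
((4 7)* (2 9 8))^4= (2 9 8)= [0, 1, 9, 3, 4, 5, 6, 7, 2, 8]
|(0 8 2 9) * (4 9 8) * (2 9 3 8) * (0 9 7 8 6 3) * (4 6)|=4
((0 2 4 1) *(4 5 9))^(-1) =(0 1 4 9 5 2) =[1, 4, 0, 3, 9, 2, 6, 7, 8, 5]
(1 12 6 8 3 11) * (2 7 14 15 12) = (1 2 7 14 15 12 6 8 3 11) = [0, 2, 7, 11, 4, 5, 8, 14, 3, 9, 10, 1, 6, 13, 15, 12]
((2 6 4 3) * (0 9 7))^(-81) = (9)(2 3 4 6) = [0, 1, 3, 4, 6, 5, 2, 7, 8, 9]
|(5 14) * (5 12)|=|(5 14 12)|=3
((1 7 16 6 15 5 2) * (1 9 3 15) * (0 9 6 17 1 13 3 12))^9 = (1 7 16 17)(2 3)(5 13)(6 15) = [0, 7, 3, 2, 4, 13, 15, 16, 8, 9, 10, 11, 12, 5, 14, 6, 17, 1]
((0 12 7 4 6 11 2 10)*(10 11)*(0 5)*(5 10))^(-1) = (0 5 6 4 7 12)(2 11) = [5, 1, 11, 3, 7, 6, 4, 12, 8, 9, 10, 2, 0]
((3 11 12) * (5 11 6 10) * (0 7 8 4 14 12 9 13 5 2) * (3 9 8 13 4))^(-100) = (14) = [0, 1, 2, 3, 4, 5, 6, 7, 8, 9, 10, 11, 12, 13, 14]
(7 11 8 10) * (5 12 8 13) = (5 12 8 10 7 11 13) = [0, 1, 2, 3, 4, 12, 6, 11, 10, 9, 7, 13, 8, 5]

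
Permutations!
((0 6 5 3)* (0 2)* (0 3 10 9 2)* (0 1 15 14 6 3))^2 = (0 1 14 5 9)(2 3 15 6 10) = [1, 14, 3, 15, 4, 9, 10, 7, 8, 0, 2, 11, 12, 13, 5, 6]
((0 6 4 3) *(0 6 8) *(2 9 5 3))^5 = [8, 1, 4, 5, 6, 9, 3, 7, 0, 2] = (0 8)(2 4 6 3 5 9)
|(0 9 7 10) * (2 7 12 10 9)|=6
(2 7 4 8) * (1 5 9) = (1 5 9)(2 7 4 8) = [0, 5, 7, 3, 8, 9, 6, 4, 2, 1]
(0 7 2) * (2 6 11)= [7, 1, 0, 3, 4, 5, 11, 6, 8, 9, 10, 2]= (0 7 6 11 2)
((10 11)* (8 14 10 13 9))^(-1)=(8 9 13 11 10 14)=[0, 1, 2, 3, 4, 5, 6, 7, 9, 13, 14, 10, 12, 11, 8]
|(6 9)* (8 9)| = |(6 8 9)| = 3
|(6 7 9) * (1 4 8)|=|(1 4 8)(6 7 9)|=3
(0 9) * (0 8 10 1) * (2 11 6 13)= [9, 0, 11, 3, 4, 5, 13, 7, 10, 8, 1, 6, 12, 2]= (0 9 8 10 1)(2 11 6 13)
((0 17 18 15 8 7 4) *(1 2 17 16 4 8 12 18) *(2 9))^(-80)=(0 16 4)(12 18 15)=[16, 1, 2, 3, 0, 5, 6, 7, 8, 9, 10, 11, 18, 13, 14, 12, 4, 17, 15]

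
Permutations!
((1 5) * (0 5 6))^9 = (0 5 1 6) = [5, 6, 2, 3, 4, 1, 0]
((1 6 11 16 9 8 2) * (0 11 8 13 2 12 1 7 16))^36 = (2 7 16 9 13) = [0, 1, 7, 3, 4, 5, 6, 16, 8, 13, 10, 11, 12, 2, 14, 15, 9]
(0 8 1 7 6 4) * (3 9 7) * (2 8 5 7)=(0 5 7 6 4)(1 3 9 2 8)=[5, 3, 8, 9, 0, 7, 4, 6, 1, 2]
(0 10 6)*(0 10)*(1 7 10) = (1 7 10 6) = [0, 7, 2, 3, 4, 5, 1, 10, 8, 9, 6]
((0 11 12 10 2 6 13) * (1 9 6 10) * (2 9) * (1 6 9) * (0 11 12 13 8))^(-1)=(0 8 6 12)(1 10 2)(11 13)=[8, 10, 1, 3, 4, 5, 12, 7, 6, 9, 2, 13, 0, 11]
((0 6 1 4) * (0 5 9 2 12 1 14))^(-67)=(0 14 6)(1 12 2 9 5 4)=[14, 12, 9, 3, 1, 4, 0, 7, 8, 5, 10, 11, 2, 13, 6]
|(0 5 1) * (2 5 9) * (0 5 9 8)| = 2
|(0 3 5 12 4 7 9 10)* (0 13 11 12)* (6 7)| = 24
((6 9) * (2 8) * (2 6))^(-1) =(2 9 6 8) =[0, 1, 9, 3, 4, 5, 8, 7, 2, 6]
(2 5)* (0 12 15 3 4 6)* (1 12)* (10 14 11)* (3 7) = (0 1 12 15 7 3 4 6)(2 5)(10 14 11) = [1, 12, 5, 4, 6, 2, 0, 3, 8, 9, 14, 10, 15, 13, 11, 7]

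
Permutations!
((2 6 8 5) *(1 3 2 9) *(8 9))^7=(1 2 9 3 6)(5 8)=[0, 2, 9, 6, 4, 8, 1, 7, 5, 3]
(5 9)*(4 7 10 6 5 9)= [0, 1, 2, 3, 7, 4, 5, 10, 8, 9, 6]= (4 7 10 6 5)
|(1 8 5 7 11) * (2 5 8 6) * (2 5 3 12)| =15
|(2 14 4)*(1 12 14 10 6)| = |(1 12 14 4 2 10 6)| = 7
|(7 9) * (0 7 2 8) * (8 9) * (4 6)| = 6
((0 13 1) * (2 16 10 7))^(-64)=[1, 13, 2, 3, 4, 5, 6, 7, 8, 9, 10, 11, 12, 0, 14, 15, 16]=(16)(0 1 13)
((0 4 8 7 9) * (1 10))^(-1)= (0 9 7 8 4)(1 10)= [9, 10, 2, 3, 0, 5, 6, 8, 4, 7, 1]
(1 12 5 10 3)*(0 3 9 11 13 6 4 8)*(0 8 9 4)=(0 3 1 12 5 10 4 9 11 13 6)=[3, 12, 2, 1, 9, 10, 0, 7, 8, 11, 4, 13, 5, 6]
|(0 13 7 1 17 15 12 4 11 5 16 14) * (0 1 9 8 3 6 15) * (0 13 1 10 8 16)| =17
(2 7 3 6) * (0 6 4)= (0 6 2 7 3 4)= [6, 1, 7, 4, 0, 5, 2, 3]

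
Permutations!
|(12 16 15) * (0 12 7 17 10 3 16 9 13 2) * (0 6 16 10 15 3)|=|(0 12 9 13 2 6 16 3 10)(7 17 15)|=9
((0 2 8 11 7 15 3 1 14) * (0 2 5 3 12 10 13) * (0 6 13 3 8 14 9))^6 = (0 12 5 10 8 3 11 1 7 9 15) = [12, 7, 2, 11, 4, 10, 6, 9, 3, 15, 8, 1, 5, 13, 14, 0]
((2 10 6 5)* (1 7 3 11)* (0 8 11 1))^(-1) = (0 11 8)(1 3 7)(2 5 6 10) = [11, 3, 5, 7, 4, 6, 10, 1, 0, 9, 2, 8]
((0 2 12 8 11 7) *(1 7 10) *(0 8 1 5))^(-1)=(0 5 10 11 8 7 1 12 2)=[5, 12, 0, 3, 4, 10, 6, 1, 7, 9, 11, 8, 2]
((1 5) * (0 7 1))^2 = (0 1)(5 7) = [1, 0, 2, 3, 4, 7, 6, 5]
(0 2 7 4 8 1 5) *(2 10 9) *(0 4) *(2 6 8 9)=(0 10 2 7)(1 5 4 9 6 8)=[10, 5, 7, 3, 9, 4, 8, 0, 1, 6, 2]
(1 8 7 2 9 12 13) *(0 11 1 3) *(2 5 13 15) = [11, 8, 9, 0, 4, 13, 6, 5, 7, 12, 10, 1, 15, 3, 14, 2] = (0 11 1 8 7 5 13 3)(2 9 12 15)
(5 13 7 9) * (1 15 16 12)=[0, 15, 2, 3, 4, 13, 6, 9, 8, 5, 10, 11, 1, 7, 14, 16, 12]=(1 15 16 12)(5 13 7 9)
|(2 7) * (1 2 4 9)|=5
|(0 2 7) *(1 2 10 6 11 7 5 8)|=|(0 10 6 11 7)(1 2 5 8)|=20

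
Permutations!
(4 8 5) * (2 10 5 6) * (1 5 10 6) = [0, 5, 6, 3, 8, 4, 2, 7, 1, 9, 10] = (10)(1 5 4 8)(2 6)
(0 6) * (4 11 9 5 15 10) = [6, 1, 2, 3, 11, 15, 0, 7, 8, 5, 4, 9, 12, 13, 14, 10] = (0 6)(4 11 9 5 15 10)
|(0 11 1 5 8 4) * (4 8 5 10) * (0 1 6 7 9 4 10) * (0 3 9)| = 4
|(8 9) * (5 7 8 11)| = 5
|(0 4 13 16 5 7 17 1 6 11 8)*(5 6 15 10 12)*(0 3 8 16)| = |(0 4 13)(1 15 10 12 5 7 17)(3 8)(6 11 16)| = 42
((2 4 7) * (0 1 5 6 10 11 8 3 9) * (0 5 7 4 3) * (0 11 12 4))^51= (0 6 2 4 5 7 12 9 1 10 3)(8 11)= [6, 10, 4, 0, 5, 7, 2, 12, 11, 1, 3, 8, 9]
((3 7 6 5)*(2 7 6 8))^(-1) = (2 8 7)(3 5 6) = [0, 1, 8, 5, 4, 6, 3, 2, 7]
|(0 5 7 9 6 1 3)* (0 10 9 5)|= |(1 3 10 9 6)(5 7)|= 10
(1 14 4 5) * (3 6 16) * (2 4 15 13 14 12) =(1 12 2 4 5)(3 6 16)(13 14 15) =[0, 12, 4, 6, 5, 1, 16, 7, 8, 9, 10, 11, 2, 14, 15, 13, 3]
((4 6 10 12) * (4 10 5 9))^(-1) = (4 9 5 6)(10 12) = [0, 1, 2, 3, 9, 6, 4, 7, 8, 5, 12, 11, 10]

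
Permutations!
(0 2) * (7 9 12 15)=(0 2)(7 9 12 15)=[2, 1, 0, 3, 4, 5, 6, 9, 8, 12, 10, 11, 15, 13, 14, 7]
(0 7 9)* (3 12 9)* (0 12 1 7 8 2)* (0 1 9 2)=[8, 7, 1, 9, 4, 5, 6, 3, 0, 12, 10, 11, 2]=(0 8)(1 7 3 9 12 2)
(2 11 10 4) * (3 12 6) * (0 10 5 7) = (0 10 4 2 11 5 7)(3 12 6) = [10, 1, 11, 12, 2, 7, 3, 0, 8, 9, 4, 5, 6]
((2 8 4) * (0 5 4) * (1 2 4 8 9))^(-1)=(0 8 5)(1 9 2)=[8, 9, 1, 3, 4, 0, 6, 7, 5, 2]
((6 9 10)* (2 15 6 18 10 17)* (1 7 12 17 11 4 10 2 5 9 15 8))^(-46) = [0, 12, 1, 3, 18, 11, 6, 17, 7, 4, 2, 10, 5, 13, 14, 15, 16, 9, 8] = (1 12 5 11 10 2)(4 18 8 7 17 9)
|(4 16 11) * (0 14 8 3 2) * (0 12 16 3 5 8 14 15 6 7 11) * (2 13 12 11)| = |(0 15 6 7 2 11 4 3 13 12 16)(5 8)| = 22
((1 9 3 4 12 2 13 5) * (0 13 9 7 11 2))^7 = (0 9 1 12 2 5 4 11 13 3 7) = [9, 12, 5, 7, 11, 4, 6, 0, 8, 1, 10, 13, 2, 3]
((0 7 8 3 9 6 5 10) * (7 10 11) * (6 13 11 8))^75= (0 10)(3 11 5 9 7 8 13 6)= [10, 1, 2, 11, 4, 9, 3, 8, 13, 7, 0, 5, 12, 6]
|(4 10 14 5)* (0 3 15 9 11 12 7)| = |(0 3 15 9 11 12 7)(4 10 14 5)| = 28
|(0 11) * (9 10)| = |(0 11)(9 10)| = 2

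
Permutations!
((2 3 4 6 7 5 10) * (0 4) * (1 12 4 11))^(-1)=(0 3 2 10 5 7 6 4 12 1 11)=[3, 11, 10, 2, 12, 7, 4, 6, 8, 9, 5, 0, 1]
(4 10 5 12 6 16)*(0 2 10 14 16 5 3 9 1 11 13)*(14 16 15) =(0 2 10 3 9 1 11 13)(4 16)(5 12 6)(14 15) =[2, 11, 10, 9, 16, 12, 5, 7, 8, 1, 3, 13, 6, 0, 15, 14, 4]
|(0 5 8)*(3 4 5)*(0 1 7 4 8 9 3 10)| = 14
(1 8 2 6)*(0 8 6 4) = (0 8 2 4)(1 6) = [8, 6, 4, 3, 0, 5, 1, 7, 2]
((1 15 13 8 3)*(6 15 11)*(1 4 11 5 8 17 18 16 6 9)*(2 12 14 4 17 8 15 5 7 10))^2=[0, 10, 14, 18, 9, 13, 15, 2, 17, 7, 12, 1, 4, 3, 11, 8, 5, 16, 6]=(1 10 12 4 9 7 2 14 11)(3 18 6 15 8 17 16 5 13)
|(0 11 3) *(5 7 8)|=3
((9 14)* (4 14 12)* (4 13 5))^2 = [0, 1, 2, 3, 9, 14, 6, 7, 8, 13, 10, 11, 5, 4, 12] = (4 9 13)(5 14 12)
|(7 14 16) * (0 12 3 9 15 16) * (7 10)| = 9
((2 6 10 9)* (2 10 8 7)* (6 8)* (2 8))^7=(7 8)(9 10)=[0, 1, 2, 3, 4, 5, 6, 8, 7, 10, 9]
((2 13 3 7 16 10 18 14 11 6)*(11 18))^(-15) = (2 13 3 7 16 10 11 6)(14 18) = [0, 1, 13, 7, 4, 5, 2, 16, 8, 9, 11, 6, 12, 3, 18, 15, 10, 17, 14]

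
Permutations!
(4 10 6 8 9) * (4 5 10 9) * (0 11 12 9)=(0 11 12 9 5 10 6 8 4)=[11, 1, 2, 3, 0, 10, 8, 7, 4, 5, 6, 12, 9]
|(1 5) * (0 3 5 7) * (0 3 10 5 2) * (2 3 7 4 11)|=7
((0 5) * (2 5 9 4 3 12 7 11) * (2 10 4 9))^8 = (0 5 2)(3 7 10)(4 12 11) = [5, 1, 0, 7, 12, 2, 6, 10, 8, 9, 3, 4, 11]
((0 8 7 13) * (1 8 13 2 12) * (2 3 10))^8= (13)(1 8 7 3 10 2 12)= [0, 8, 12, 10, 4, 5, 6, 3, 7, 9, 2, 11, 1, 13]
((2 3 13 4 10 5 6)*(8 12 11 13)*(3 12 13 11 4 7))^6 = (3 13)(7 8) = [0, 1, 2, 13, 4, 5, 6, 8, 7, 9, 10, 11, 12, 3]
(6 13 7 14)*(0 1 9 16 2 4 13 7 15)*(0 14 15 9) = (0 1)(2 4 13 9 16)(6 7 15 14) = [1, 0, 4, 3, 13, 5, 7, 15, 8, 16, 10, 11, 12, 9, 6, 14, 2]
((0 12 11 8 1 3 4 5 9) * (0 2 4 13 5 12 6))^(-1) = (0 6)(1 8 11 12 4 2 9 5 13 3) = [6, 8, 9, 1, 2, 13, 0, 7, 11, 5, 10, 12, 4, 3]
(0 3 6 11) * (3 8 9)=[8, 1, 2, 6, 4, 5, 11, 7, 9, 3, 10, 0]=(0 8 9 3 6 11)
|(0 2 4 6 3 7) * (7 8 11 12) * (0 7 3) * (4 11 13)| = |(0 2 11 12 3 8 13 4 6)| = 9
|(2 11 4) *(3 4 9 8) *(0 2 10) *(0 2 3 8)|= 7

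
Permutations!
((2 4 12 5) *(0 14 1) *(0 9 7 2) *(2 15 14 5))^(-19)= (0 5)(1 9 7 15 14)(2 12 4)= [5, 9, 12, 3, 2, 0, 6, 15, 8, 7, 10, 11, 4, 13, 1, 14]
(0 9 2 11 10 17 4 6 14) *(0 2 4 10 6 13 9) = (2 11 6 14)(4 13 9)(10 17) = [0, 1, 11, 3, 13, 5, 14, 7, 8, 4, 17, 6, 12, 9, 2, 15, 16, 10]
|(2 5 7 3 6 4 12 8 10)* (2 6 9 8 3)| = |(2 5 7)(3 9 8 10 6 4 12)| = 21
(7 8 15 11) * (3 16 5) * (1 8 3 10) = (1 8 15 11 7 3 16 5 10) = [0, 8, 2, 16, 4, 10, 6, 3, 15, 9, 1, 7, 12, 13, 14, 11, 5]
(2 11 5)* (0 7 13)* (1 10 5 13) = (0 7 1 10 5 2 11 13) = [7, 10, 11, 3, 4, 2, 6, 1, 8, 9, 5, 13, 12, 0]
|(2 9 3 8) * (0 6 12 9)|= 7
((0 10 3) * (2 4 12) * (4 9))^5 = (0 3 10)(2 9 4 12) = [3, 1, 9, 10, 12, 5, 6, 7, 8, 4, 0, 11, 2]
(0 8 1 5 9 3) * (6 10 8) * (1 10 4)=[6, 5, 2, 0, 1, 9, 4, 7, 10, 3, 8]=(0 6 4 1 5 9 3)(8 10)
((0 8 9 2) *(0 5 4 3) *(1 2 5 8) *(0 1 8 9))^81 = (0 8)(1 5)(2 4)(3 9) = [8, 5, 4, 9, 2, 1, 6, 7, 0, 3]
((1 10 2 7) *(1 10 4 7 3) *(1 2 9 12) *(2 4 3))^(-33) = (1 4 10 12 3 7 9) = [0, 4, 2, 7, 10, 5, 6, 9, 8, 1, 12, 11, 3]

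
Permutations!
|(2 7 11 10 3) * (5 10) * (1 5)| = 7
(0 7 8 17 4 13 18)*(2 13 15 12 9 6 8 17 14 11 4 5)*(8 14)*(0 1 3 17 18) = [7, 3, 13, 17, 15, 2, 14, 18, 8, 6, 10, 4, 9, 0, 11, 12, 16, 5, 1] = (0 7 18 1 3 17 5 2 13)(4 15 12 9 6 14 11)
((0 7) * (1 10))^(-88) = (10) = [0, 1, 2, 3, 4, 5, 6, 7, 8, 9, 10]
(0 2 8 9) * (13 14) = (0 2 8 9)(13 14) = [2, 1, 8, 3, 4, 5, 6, 7, 9, 0, 10, 11, 12, 14, 13]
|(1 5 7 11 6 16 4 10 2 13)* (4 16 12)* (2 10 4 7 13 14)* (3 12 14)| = |(16)(1 5 13)(2 3 12 7 11 6 14)| = 21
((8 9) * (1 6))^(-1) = (1 6)(8 9) = [0, 6, 2, 3, 4, 5, 1, 7, 9, 8]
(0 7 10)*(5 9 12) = (0 7 10)(5 9 12) = [7, 1, 2, 3, 4, 9, 6, 10, 8, 12, 0, 11, 5]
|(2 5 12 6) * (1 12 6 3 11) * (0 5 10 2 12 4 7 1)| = 6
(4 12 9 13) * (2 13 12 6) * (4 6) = (2 13 6)(9 12) = [0, 1, 13, 3, 4, 5, 2, 7, 8, 12, 10, 11, 9, 6]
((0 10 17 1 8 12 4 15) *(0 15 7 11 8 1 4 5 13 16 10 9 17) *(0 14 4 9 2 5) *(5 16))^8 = (17)(0 8 7 14 16)(2 12 11 4 10) = [8, 1, 12, 3, 10, 5, 6, 14, 7, 9, 2, 4, 11, 13, 16, 15, 0, 17]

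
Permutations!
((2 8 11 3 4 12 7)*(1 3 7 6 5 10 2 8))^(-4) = (1 6)(2 12)(3 5)(4 10)(7 11 8) = [0, 6, 12, 5, 10, 3, 1, 11, 7, 9, 4, 8, 2]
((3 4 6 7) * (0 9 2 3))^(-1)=(0 7 6 4 3 2 9)=[7, 1, 9, 2, 3, 5, 4, 6, 8, 0]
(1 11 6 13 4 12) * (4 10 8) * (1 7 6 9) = [0, 11, 2, 3, 12, 5, 13, 6, 4, 1, 8, 9, 7, 10] = (1 11 9)(4 12 7 6 13 10 8)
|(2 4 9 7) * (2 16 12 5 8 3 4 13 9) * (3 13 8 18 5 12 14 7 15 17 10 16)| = |(2 8 13 9 15 17 10 16 14 7 3 4)(5 18)| = 12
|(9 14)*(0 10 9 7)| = 5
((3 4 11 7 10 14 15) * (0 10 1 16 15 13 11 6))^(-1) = (0 6 4 3 15 16 1 7 11 13 14 10) = [6, 7, 2, 15, 3, 5, 4, 11, 8, 9, 0, 13, 12, 14, 10, 16, 1]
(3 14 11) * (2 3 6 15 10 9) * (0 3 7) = (0 3 14 11 6 15 10 9 2 7) = [3, 1, 7, 14, 4, 5, 15, 0, 8, 2, 9, 6, 12, 13, 11, 10]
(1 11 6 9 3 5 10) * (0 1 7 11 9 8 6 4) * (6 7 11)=(0 1 9 3 5 10 11 4)(6 8 7)=[1, 9, 2, 5, 0, 10, 8, 6, 7, 3, 11, 4]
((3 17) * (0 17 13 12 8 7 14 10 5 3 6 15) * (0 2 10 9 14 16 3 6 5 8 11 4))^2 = [5, 1, 8, 12, 17, 15, 2, 3, 16, 9, 7, 0, 4, 11, 14, 10, 13, 6] = (0 5 15 10 7 3 12 4 17 6 2 8 16 13 11)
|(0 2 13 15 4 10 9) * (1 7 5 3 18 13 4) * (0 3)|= 12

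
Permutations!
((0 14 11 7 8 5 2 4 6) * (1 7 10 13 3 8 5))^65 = (14) = [0, 1, 2, 3, 4, 5, 6, 7, 8, 9, 10, 11, 12, 13, 14]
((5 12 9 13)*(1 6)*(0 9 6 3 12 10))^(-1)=(0 10 5 13 9)(1 6 12 3)=[10, 6, 2, 1, 4, 13, 12, 7, 8, 0, 5, 11, 3, 9]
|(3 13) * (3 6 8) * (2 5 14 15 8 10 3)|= |(2 5 14 15 8)(3 13 6 10)|= 20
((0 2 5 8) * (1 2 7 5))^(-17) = (0 8 5 7)(1 2) = [8, 2, 1, 3, 4, 7, 6, 0, 5]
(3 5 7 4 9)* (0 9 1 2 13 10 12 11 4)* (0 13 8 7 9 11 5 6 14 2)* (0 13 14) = [11, 13, 8, 6, 1, 9, 0, 14, 7, 3, 12, 4, 5, 10, 2] = (0 11 4 1 13 10 12 5 9 3 6)(2 8 7 14)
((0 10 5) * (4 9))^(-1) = (0 5 10)(4 9) = [5, 1, 2, 3, 9, 10, 6, 7, 8, 4, 0]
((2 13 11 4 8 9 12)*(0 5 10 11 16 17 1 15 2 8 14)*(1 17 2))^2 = (17)(0 10 4)(2 16 13)(5 11 14)(8 12 9) = [10, 1, 16, 3, 0, 11, 6, 7, 12, 8, 4, 14, 9, 2, 5, 15, 13, 17]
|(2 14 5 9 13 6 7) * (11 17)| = 14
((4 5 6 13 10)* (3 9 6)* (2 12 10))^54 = (13) = [0, 1, 2, 3, 4, 5, 6, 7, 8, 9, 10, 11, 12, 13]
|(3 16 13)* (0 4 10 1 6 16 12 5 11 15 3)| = |(0 4 10 1 6 16 13)(3 12 5 11 15)| = 35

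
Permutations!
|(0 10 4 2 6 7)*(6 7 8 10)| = |(0 6 8 10 4 2 7)| = 7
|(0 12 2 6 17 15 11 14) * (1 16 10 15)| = |(0 12 2 6 17 1 16 10 15 11 14)| = 11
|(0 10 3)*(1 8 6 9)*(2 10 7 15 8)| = 10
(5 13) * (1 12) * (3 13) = (1 12)(3 13 5) = [0, 12, 2, 13, 4, 3, 6, 7, 8, 9, 10, 11, 1, 5]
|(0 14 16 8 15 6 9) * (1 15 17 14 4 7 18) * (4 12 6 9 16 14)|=|(0 12 6 16 8 17 4 7 18 1 15 9)|=12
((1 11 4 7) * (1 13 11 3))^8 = (13) = [0, 1, 2, 3, 4, 5, 6, 7, 8, 9, 10, 11, 12, 13]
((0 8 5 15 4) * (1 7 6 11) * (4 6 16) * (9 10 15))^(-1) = (0 4 16 7 1 11 6 15 10 9 5 8) = [4, 11, 2, 3, 16, 8, 15, 1, 0, 5, 9, 6, 12, 13, 14, 10, 7]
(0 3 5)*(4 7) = (0 3 5)(4 7) = [3, 1, 2, 5, 7, 0, 6, 4]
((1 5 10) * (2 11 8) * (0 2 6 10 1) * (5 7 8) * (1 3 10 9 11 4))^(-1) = (0 10 3 5 11 9 6 8 7 1 4 2) = [10, 4, 0, 5, 2, 11, 8, 1, 7, 6, 3, 9]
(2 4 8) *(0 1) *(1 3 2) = (0 3 2 4 8 1) = [3, 0, 4, 2, 8, 5, 6, 7, 1]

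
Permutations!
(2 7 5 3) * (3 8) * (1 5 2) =(1 5 8 3)(2 7) =[0, 5, 7, 1, 4, 8, 6, 2, 3]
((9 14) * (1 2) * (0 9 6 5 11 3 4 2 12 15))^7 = (0 4 14 1 5 15 3 9 2 6 12 11) = [4, 5, 6, 9, 14, 15, 12, 7, 8, 2, 10, 0, 11, 13, 1, 3]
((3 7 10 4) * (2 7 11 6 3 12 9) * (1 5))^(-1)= (1 5)(2 9 12 4 10 7)(3 6 11)= [0, 5, 9, 6, 10, 1, 11, 2, 8, 12, 7, 3, 4]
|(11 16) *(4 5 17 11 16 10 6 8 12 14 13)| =|(4 5 17 11 10 6 8 12 14 13)| =10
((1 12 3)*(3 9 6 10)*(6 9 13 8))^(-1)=(1 3 10 6 8 13 12)=[0, 3, 2, 10, 4, 5, 8, 7, 13, 9, 6, 11, 1, 12]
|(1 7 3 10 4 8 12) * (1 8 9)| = 6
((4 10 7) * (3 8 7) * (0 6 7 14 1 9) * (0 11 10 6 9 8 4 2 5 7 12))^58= (0 11 3 6)(1 8 14)(2 5 7)(4 12 9 10)= [11, 8, 5, 6, 12, 7, 0, 2, 14, 10, 4, 3, 9, 13, 1]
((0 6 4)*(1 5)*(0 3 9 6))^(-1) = (1 5)(3 4 6 9) = [0, 5, 2, 4, 6, 1, 9, 7, 8, 3]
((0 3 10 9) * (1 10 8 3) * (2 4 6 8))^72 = (10)(2 6 3 4 8) = [0, 1, 6, 4, 8, 5, 3, 7, 2, 9, 10]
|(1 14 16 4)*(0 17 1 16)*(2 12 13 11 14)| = 8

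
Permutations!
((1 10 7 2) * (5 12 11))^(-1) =(1 2 7 10)(5 11 12) =[0, 2, 7, 3, 4, 11, 6, 10, 8, 9, 1, 12, 5]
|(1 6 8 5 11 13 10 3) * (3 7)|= |(1 6 8 5 11 13 10 7 3)|= 9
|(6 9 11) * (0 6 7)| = 5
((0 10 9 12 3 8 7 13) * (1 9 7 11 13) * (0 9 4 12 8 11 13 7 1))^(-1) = (0 7 11 3 12 4 1 10)(8 9 13) = [7, 10, 2, 12, 1, 5, 6, 11, 9, 13, 0, 3, 4, 8]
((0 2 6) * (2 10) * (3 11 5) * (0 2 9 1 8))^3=(11)(0 1 10 8 9)(2 6)=[1, 10, 6, 3, 4, 5, 2, 7, 9, 0, 8, 11]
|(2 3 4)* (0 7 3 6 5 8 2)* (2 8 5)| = 4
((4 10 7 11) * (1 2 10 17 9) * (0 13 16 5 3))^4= [3, 11, 4, 5, 2, 16, 6, 9, 8, 7, 17, 1, 12, 0, 14, 15, 13, 10]= (0 3 5 16 13)(1 11)(2 4)(7 9)(10 17)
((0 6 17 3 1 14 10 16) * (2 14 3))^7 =(17)(1 3) =[0, 3, 2, 1, 4, 5, 6, 7, 8, 9, 10, 11, 12, 13, 14, 15, 16, 17]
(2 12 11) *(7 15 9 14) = [0, 1, 12, 3, 4, 5, 6, 15, 8, 14, 10, 2, 11, 13, 7, 9] = (2 12 11)(7 15 9 14)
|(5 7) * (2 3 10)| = 6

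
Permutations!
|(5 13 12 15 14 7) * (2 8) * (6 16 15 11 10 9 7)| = 28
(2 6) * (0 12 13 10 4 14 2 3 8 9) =(0 12 13 10 4 14 2 6 3 8 9) =[12, 1, 6, 8, 14, 5, 3, 7, 9, 0, 4, 11, 13, 10, 2]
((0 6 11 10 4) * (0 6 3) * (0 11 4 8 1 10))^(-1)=(0 11 3)(1 8 10)(4 6)=[11, 8, 2, 0, 6, 5, 4, 7, 10, 9, 1, 3]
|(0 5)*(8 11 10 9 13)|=|(0 5)(8 11 10 9 13)|=10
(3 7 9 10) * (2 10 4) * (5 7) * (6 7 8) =(2 10 3 5 8 6 7 9 4) =[0, 1, 10, 5, 2, 8, 7, 9, 6, 4, 3]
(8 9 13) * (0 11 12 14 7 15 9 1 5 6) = [11, 5, 2, 3, 4, 6, 0, 15, 1, 13, 10, 12, 14, 8, 7, 9] = (0 11 12 14 7 15 9 13 8 1 5 6)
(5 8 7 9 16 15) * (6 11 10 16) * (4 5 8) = (4 5)(6 11 10 16 15 8 7 9) = [0, 1, 2, 3, 5, 4, 11, 9, 7, 6, 16, 10, 12, 13, 14, 8, 15]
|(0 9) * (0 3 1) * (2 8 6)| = 12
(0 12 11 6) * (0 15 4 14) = (0 12 11 6 15 4 14) = [12, 1, 2, 3, 14, 5, 15, 7, 8, 9, 10, 6, 11, 13, 0, 4]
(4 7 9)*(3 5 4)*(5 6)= (3 6 5 4 7 9)= [0, 1, 2, 6, 7, 4, 5, 9, 8, 3]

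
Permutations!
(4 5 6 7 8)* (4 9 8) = (4 5 6 7)(8 9) = [0, 1, 2, 3, 5, 6, 7, 4, 9, 8]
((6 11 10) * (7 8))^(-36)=(11)=[0, 1, 2, 3, 4, 5, 6, 7, 8, 9, 10, 11]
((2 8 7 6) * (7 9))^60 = (9) = [0, 1, 2, 3, 4, 5, 6, 7, 8, 9]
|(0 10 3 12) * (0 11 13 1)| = 7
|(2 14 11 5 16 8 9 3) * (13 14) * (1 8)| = |(1 8 9 3 2 13 14 11 5 16)| = 10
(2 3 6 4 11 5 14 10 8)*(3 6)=(2 6 4 11 5 14 10 8)=[0, 1, 6, 3, 11, 14, 4, 7, 2, 9, 8, 5, 12, 13, 10]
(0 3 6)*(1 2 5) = (0 3 6)(1 2 5) = [3, 2, 5, 6, 4, 1, 0]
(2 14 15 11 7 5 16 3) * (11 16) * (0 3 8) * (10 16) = (0 3 2 14 15 10 16 8)(5 11 7) = [3, 1, 14, 2, 4, 11, 6, 5, 0, 9, 16, 7, 12, 13, 15, 10, 8]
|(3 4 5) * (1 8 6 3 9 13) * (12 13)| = 9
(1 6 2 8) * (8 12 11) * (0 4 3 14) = (0 4 3 14)(1 6 2 12 11 8) = [4, 6, 12, 14, 3, 5, 2, 7, 1, 9, 10, 8, 11, 13, 0]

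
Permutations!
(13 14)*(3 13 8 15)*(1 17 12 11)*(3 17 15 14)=[0, 15, 2, 13, 4, 5, 6, 7, 14, 9, 10, 1, 11, 3, 8, 17, 16, 12]=(1 15 17 12 11)(3 13)(8 14)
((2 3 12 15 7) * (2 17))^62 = [0, 1, 12, 15, 4, 5, 6, 2, 8, 9, 10, 11, 7, 13, 14, 17, 16, 3] = (2 12 7)(3 15 17)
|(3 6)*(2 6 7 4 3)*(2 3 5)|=6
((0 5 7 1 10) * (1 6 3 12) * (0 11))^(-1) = (0 11 10 1 12 3 6 7 5) = [11, 12, 2, 6, 4, 0, 7, 5, 8, 9, 1, 10, 3]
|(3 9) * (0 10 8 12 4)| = |(0 10 8 12 4)(3 9)| = 10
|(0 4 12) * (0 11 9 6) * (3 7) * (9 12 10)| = |(0 4 10 9 6)(3 7)(11 12)| = 10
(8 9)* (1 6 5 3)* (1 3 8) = (1 6 5 8 9) = [0, 6, 2, 3, 4, 8, 5, 7, 9, 1]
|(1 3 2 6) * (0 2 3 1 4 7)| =5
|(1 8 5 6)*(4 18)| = 4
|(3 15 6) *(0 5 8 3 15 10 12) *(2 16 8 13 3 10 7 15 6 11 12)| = |(0 5 13 3 7 15 11 12)(2 16 8 10)| = 8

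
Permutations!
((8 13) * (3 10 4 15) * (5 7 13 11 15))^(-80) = (3 10 4 5 7 13 8 11 15) = [0, 1, 2, 10, 5, 7, 6, 13, 11, 9, 4, 15, 12, 8, 14, 3]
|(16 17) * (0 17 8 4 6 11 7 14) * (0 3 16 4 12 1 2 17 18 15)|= |(0 18 15)(1 2 17 4 6 11 7 14 3 16 8 12)|= 12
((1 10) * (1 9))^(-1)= (1 9 10)= [0, 9, 2, 3, 4, 5, 6, 7, 8, 10, 1]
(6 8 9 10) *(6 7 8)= (7 8 9 10)= [0, 1, 2, 3, 4, 5, 6, 8, 9, 10, 7]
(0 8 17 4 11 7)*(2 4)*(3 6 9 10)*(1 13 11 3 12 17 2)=(0 8 2 4 3 6 9 10 12 17 1 13 11 7)=[8, 13, 4, 6, 3, 5, 9, 0, 2, 10, 12, 7, 17, 11, 14, 15, 16, 1]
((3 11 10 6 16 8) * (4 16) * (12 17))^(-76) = (17)(3 11 10 6 4 16 8) = [0, 1, 2, 11, 16, 5, 4, 7, 3, 9, 6, 10, 12, 13, 14, 15, 8, 17]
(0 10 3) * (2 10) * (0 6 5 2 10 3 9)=(0 10 9)(2 3 6 5)=[10, 1, 3, 6, 4, 2, 5, 7, 8, 0, 9]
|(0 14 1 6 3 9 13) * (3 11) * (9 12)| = |(0 14 1 6 11 3 12 9 13)| = 9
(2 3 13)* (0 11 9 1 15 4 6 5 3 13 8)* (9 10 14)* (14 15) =(0 11 10 15 4 6 5 3 8)(1 14 9)(2 13) =[11, 14, 13, 8, 6, 3, 5, 7, 0, 1, 15, 10, 12, 2, 9, 4]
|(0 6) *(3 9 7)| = 6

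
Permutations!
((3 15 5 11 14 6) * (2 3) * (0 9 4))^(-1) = (0 4 9)(2 6 14 11 5 15 3) = [4, 1, 6, 2, 9, 15, 14, 7, 8, 0, 10, 5, 12, 13, 11, 3]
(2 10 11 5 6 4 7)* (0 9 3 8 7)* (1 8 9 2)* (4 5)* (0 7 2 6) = (0 6 5)(1 8 2 10 11 4 7)(3 9) = [6, 8, 10, 9, 7, 0, 5, 1, 2, 3, 11, 4]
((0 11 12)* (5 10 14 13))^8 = (14)(0 12 11) = [12, 1, 2, 3, 4, 5, 6, 7, 8, 9, 10, 0, 11, 13, 14]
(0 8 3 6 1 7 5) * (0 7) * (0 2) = [8, 2, 0, 6, 4, 7, 1, 5, 3] = (0 8 3 6 1 2)(5 7)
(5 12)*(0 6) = (0 6)(5 12) = [6, 1, 2, 3, 4, 12, 0, 7, 8, 9, 10, 11, 5]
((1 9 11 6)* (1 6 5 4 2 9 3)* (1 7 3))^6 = (2 9 11 5 4) = [0, 1, 9, 3, 2, 4, 6, 7, 8, 11, 10, 5]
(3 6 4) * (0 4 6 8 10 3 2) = (0 4 2)(3 8 10) = [4, 1, 0, 8, 2, 5, 6, 7, 10, 9, 3]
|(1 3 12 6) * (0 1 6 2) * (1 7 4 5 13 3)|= 8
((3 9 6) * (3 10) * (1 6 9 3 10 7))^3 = (10) = [0, 1, 2, 3, 4, 5, 6, 7, 8, 9, 10]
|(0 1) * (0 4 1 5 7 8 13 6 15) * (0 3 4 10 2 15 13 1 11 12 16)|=26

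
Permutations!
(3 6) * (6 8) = [0, 1, 2, 8, 4, 5, 3, 7, 6] = (3 8 6)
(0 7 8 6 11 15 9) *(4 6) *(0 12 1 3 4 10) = (0 7 8 10)(1 3 4 6 11 15 9 12) = [7, 3, 2, 4, 6, 5, 11, 8, 10, 12, 0, 15, 1, 13, 14, 9]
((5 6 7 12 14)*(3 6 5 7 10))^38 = (3 10 6)(7 14 12) = [0, 1, 2, 10, 4, 5, 3, 14, 8, 9, 6, 11, 7, 13, 12]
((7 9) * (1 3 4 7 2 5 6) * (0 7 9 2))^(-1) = [9, 6, 7, 1, 3, 2, 5, 0, 8, 4] = (0 9 4 3 1 6 5 2 7)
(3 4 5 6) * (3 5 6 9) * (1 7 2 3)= (1 7 2 3 4 6 5 9)= [0, 7, 3, 4, 6, 9, 5, 2, 8, 1]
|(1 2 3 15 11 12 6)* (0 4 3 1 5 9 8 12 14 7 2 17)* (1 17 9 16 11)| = |(0 4 3 15 1 9 8 12 6 5 16 11 14 7 2 17)| = 16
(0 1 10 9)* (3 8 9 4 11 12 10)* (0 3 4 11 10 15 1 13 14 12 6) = [13, 4, 2, 8, 10, 5, 0, 7, 9, 3, 11, 6, 15, 14, 12, 1] = (0 13 14 12 15 1 4 10 11 6)(3 8 9)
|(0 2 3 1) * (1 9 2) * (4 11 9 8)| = 6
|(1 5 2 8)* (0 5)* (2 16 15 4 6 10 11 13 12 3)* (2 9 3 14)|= 14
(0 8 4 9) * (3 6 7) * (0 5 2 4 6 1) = (0 8 6 7 3 1)(2 4 9 5) = [8, 0, 4, 1, 9, 2, 7, 3, 6, 5]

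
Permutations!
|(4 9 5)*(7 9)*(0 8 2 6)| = |(0 8 2 6)(4 7 9 5)| = 4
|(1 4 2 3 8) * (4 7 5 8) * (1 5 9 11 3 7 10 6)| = |(1 10 6)(2 7 9 11 3 4)(5 8)| = 6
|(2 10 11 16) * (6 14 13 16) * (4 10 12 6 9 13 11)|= |(2 12 6 14 11 9 13 16)(4 10)|= 8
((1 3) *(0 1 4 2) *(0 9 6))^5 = (0 9 4 1 6 2 3) = [9, 6, 3, 0, 1, 5, 2, 7, 8, 4]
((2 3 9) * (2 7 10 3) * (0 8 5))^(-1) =(0 5 8)(3 10 7 9) =[5, 1, 2, 10, 4, 8, 6, 9, 0, 3, 7]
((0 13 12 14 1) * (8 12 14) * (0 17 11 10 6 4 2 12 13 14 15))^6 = (0 6 15 10 13 11 8 17 12 1 2 14 4) = [6, 2, 14, 3, 0, 5, 15, 7, 17, 9, 13, 8, 1, 11, 4, 10, 16, 12]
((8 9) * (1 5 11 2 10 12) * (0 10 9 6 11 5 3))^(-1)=(0 3 1 12 10)(2 11 6 8 9)=[3, 12, 11, 1, 4, 5, 8, 7, 9, 2, 0, 6, 10]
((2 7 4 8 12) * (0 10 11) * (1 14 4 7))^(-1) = (0 11 10)(1 2 12 8 4 14) = [11, 2, 12, 3, 14, 5, 6, 7, 4, 9, 0, 10, 8, 13, 1]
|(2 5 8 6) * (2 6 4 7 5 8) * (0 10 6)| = 15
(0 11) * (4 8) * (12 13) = (0 11)(4 8)(12 13) = [11, 1, 2, 3, 8, 5, 6, 7, 4, 9, 10, 0, 13, 12]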